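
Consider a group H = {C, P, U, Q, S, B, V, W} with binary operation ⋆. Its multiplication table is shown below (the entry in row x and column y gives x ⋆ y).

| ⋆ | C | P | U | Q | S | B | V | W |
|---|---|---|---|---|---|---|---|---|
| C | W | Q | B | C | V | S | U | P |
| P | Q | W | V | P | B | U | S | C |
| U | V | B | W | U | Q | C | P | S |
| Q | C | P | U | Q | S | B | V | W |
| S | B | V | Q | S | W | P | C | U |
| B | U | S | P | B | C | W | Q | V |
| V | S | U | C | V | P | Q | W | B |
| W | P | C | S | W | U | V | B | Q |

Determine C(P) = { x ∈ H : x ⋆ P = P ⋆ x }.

Compare row P with column P entry by entry.
C ⋆ P = Q = P ⋆ C, so C commutes with P.
B ⋆ P = S but P ⋆ B = U, so B does not.
Collecting the elements that commute with P: C(P) = {C, P, Q, W}.

{C, P, Q, W}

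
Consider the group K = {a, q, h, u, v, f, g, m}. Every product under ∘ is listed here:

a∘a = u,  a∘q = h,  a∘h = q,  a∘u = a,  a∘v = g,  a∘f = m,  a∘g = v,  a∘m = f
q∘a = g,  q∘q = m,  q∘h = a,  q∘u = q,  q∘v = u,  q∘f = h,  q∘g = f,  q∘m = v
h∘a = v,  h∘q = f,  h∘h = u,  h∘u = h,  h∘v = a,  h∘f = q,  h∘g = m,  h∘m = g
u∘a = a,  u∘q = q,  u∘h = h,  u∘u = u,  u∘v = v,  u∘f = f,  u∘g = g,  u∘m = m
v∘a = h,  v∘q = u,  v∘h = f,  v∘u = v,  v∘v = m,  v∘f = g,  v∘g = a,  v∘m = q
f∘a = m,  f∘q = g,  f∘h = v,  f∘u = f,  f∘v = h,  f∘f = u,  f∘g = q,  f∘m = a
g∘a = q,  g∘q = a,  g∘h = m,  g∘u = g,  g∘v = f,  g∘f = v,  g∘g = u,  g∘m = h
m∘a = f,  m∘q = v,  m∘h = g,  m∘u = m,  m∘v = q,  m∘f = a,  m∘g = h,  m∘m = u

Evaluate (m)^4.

m^1 = m
m^2 = m ∘ m = u
m^3 = u ∘ m = m
m^4 = m ∘ m = u

u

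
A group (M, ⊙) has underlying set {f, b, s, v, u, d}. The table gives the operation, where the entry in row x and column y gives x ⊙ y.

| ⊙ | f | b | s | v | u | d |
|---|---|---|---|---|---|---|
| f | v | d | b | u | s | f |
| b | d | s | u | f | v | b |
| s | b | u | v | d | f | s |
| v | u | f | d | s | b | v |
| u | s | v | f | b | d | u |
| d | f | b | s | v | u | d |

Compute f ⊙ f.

Read row f, column f: f ⊙ f = v.

v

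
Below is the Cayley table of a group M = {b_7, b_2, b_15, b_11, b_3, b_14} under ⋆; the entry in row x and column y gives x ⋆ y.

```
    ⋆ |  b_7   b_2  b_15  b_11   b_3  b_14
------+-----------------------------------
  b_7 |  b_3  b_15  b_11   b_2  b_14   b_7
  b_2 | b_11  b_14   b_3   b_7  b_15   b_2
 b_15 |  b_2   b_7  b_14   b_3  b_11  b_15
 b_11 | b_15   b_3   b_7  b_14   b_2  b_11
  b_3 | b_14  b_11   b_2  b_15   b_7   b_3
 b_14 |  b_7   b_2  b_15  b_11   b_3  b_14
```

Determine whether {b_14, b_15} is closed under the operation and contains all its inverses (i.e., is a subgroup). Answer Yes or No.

{b_14, b_15} contains the identity b_14.
Checking products: every product of two elements of {b_14, b_15} (read from the table) lies in {b_14, b_15}, so the set is closed.
In a finite group, a nonempty closed subset is a subgroup. So {b_14, b_15} ≤ M.
(Structurally, M here is isomorphic to the symmetric group S_3.)

Yes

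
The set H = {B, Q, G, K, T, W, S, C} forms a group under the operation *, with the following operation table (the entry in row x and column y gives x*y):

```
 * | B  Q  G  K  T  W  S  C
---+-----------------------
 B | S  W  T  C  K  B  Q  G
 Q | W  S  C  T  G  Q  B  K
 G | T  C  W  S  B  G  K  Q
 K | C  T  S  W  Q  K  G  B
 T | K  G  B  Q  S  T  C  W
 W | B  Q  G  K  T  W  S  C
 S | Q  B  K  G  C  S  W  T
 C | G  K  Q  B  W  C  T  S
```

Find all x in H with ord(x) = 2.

Identity is W. Compute the order of each non-identity element by repeated multiplication:
  B: B → S → Q → W  (order 4)
  Q: Q → S → B → W  (order 4)
  G: G → W  (order 2)
  K: K → W  (order 2)
  T: T → S → C → W  (order 4)
  S: S → W  (order 2)
  C: C → S → T → W  (order 4)
Elements of order 2: {G, K, S}.

{G, K, S}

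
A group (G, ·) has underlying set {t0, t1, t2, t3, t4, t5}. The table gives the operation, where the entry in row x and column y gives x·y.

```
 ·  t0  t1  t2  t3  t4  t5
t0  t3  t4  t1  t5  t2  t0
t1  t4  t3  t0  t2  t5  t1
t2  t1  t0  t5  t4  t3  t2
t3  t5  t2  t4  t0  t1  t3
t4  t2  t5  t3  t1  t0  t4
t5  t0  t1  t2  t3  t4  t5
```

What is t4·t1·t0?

t0

t4·t1 = t5
t5·t0 = t0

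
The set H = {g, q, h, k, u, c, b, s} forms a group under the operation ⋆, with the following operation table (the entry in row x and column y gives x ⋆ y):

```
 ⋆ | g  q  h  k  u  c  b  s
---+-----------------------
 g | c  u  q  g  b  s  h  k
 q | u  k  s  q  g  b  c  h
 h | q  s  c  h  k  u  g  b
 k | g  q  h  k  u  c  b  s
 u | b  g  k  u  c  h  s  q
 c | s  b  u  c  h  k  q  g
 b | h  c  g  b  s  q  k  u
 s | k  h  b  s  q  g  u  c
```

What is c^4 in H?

c^1 = c
c^2 = c ⋆ c = k
c^3 = k ⋆ c = c
c^4 = c ⋆ c = k

k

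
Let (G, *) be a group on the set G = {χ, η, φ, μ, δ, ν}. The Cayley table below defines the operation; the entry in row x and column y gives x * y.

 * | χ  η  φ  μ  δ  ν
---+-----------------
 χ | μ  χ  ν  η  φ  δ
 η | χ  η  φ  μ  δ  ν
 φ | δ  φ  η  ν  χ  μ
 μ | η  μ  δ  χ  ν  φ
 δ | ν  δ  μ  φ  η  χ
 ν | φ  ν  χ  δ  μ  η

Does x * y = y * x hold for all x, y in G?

μ * φ = δ but φ * μ = ν.
Since μ and φ do not commute, G is not abelian.

No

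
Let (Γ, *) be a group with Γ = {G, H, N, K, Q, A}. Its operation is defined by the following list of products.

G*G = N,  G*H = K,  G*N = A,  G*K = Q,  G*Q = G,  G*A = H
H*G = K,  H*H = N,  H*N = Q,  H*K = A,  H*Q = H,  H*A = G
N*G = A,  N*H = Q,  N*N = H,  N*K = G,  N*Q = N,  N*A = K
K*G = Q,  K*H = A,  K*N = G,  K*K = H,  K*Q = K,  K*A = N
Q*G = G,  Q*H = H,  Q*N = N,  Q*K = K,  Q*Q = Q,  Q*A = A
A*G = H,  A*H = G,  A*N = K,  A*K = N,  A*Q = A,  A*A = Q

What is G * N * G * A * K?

G * N = A
A * G = H
H * A = G
G * K = Q

Q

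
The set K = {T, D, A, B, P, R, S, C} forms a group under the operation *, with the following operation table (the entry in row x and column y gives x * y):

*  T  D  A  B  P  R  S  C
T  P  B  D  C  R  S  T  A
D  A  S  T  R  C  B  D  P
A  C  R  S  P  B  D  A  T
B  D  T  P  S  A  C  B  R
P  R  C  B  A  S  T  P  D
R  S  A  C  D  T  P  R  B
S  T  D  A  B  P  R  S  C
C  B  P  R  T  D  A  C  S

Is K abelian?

No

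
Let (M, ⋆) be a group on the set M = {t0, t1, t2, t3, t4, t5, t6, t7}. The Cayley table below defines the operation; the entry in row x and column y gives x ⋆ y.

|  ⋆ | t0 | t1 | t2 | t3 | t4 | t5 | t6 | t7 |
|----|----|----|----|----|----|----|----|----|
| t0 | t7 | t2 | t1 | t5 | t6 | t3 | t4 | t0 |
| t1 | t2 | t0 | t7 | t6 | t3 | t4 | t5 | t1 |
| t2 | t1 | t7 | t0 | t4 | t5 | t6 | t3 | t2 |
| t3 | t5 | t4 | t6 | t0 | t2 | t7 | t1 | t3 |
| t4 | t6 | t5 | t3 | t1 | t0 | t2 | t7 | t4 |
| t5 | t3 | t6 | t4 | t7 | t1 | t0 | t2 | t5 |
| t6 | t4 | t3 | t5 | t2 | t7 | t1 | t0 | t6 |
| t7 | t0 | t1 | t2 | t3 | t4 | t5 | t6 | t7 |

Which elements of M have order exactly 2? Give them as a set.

{t0}

Identity is t7. Compute the order of each non-identity element by repeated multiplication:
  t0: t0 → t7  (order 2)
  t1: t1 → t0 → t2 → t7  (order 4)
  t2: t2 → t0 → t1 → t7  (order 4)
  t3: t3 → t0 → t5 → t7  (order 4)
  t4: t4 → t0 → t6 → t7  (order 4)
  t5: t5 → t0 → t3 → t7  (order 4)
  t6: t6 → t0 → t4 → t7  (order 4)
Elements of order 2: {t0}.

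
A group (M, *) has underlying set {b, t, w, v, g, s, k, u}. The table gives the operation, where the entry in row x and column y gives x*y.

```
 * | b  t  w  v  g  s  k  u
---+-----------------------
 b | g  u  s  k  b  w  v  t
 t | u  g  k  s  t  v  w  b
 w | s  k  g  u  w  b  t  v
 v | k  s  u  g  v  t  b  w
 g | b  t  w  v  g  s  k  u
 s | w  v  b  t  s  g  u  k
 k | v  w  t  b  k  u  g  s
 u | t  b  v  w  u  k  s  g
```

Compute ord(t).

2

The identity element is g (its row matches the header).
t^1 = t
t^2 = t*t = g
The first power of t equal to the identity is t^2, so ord(t) = 2.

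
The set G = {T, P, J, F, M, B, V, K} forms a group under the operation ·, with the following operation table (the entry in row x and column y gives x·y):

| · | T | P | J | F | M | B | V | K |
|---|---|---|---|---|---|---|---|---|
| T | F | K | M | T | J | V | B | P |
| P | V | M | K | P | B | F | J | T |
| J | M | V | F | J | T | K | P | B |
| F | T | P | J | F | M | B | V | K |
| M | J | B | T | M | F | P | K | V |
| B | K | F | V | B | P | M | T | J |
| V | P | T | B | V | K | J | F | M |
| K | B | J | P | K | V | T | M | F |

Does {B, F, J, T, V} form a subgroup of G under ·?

No

B·B = M, which is not in {B, F, J, T, V}.
The subset is not closed under ·, so it is not a subgroup.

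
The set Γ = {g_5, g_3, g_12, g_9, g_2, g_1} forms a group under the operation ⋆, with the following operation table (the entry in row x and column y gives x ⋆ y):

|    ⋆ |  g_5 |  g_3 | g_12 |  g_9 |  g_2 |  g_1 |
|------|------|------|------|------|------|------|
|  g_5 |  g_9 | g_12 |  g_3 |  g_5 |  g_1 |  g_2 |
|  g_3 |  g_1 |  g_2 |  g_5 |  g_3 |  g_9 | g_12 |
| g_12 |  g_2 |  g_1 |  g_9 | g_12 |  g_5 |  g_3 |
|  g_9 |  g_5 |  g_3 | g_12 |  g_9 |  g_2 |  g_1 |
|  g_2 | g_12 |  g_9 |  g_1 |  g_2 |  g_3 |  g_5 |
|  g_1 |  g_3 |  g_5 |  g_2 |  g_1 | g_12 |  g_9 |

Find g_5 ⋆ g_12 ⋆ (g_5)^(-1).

g_1

The identity is g_9. In row g_5, the entry g_9 sits in column g_5, so g_5^(-1) = g_5.
g_5 ⋆ g_12 = g_3
g_3 ⋆ g_5 = g_1
(Structurally, Γ here is isomorphic to the symmetric group S_3.)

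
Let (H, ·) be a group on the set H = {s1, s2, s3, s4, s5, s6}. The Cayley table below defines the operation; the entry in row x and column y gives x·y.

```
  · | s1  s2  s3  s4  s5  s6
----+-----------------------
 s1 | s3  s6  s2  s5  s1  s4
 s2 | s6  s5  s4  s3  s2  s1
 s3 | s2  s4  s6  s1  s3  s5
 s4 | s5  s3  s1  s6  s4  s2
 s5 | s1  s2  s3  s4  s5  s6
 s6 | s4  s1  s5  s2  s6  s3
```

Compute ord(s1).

The identity element is s5 (its row matches the header).
s1^1 = s1
s1^2 = s1·s1 = s3
s1^3 = s3·s1 = s2
s1^4 = s2·s1 = s6
s1^5 = s6·s1 = s4
s1^6 = s4·s1 = s5
The first power of s1 equal to the identity is s1^6, so ord(s1) = 6.

6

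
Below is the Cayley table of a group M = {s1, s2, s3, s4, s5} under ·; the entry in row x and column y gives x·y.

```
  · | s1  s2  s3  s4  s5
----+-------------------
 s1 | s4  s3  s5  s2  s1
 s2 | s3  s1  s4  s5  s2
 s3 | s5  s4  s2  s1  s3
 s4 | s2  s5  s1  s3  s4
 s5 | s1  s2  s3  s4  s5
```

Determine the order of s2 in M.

5

The identity element is s5 (its row matches the header).
s2^1 = s2
s2^2 = s2·s2 = s1
s2^3 = s1·s2 = s3
s2^4 = s3·s2 = s4
s2^5 = s4·s2 = s5
The first power of s2 equal to the identity is s2^5, so ord(s2) = 5.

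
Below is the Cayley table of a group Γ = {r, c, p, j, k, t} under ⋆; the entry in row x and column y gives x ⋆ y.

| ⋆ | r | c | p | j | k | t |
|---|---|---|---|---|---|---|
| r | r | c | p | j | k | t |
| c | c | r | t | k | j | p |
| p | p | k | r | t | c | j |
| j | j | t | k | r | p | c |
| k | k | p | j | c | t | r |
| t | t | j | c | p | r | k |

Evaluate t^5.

k

t^1 = t
t^2 = t ⋆ t = k
t^3 = k ⋆ t = r
t^4 = r ⋆ t = t
t^5 = t ⋆ t = k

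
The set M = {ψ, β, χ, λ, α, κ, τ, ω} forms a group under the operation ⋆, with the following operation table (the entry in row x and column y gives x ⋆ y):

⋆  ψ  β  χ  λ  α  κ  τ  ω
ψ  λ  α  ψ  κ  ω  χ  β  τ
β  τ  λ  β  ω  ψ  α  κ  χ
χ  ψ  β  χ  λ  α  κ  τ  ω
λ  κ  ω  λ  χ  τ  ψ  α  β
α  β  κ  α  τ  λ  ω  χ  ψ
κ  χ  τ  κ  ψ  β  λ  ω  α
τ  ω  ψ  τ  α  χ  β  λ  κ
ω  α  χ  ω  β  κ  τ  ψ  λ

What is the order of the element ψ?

4

The identity element is χ (its row matches the header).
ψ^1 = ψ
ψ^2 = ψ ⋆ ψ = λ
ψ^3 = λ ⋆ ψ = κ
ψ^4 = κ ⋆ ψ = χ
The first power of ψ equal to the identity is ψ^4, so ord(ψ) = 4.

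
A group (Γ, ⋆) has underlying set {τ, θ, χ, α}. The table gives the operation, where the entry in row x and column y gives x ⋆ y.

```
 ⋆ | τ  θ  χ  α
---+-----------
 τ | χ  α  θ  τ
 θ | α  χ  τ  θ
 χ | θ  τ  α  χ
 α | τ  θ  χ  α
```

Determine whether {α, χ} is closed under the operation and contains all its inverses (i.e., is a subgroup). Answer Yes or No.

Yes

{α, χ} contains the identity α.
Checking products: every product of two elements of {α, χ} (read from the table) lies in {α, χ}, so the set is closed.
In a finite group, a nonempty closed subset is a subgroup. So {α, χ} ≤ Γ.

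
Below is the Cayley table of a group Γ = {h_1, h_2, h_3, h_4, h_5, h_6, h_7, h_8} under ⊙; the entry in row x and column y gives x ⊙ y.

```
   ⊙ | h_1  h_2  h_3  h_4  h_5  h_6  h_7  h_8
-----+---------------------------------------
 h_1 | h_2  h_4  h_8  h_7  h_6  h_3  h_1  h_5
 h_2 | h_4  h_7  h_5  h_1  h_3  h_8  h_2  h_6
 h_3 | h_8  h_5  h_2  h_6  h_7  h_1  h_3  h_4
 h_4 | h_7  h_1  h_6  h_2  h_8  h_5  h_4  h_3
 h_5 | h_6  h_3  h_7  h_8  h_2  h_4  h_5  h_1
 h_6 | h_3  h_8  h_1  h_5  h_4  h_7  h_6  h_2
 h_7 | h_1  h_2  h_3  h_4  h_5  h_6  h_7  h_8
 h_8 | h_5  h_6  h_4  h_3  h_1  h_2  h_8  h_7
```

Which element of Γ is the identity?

The identity e satisfies e ⊙ x = x for all x, so its row in the table reproduces the column headers.
Row h_7 reads: h_1, h_2, h_3, h_4, h_5, h_6, h_7, h_8 — exactly the header order. So h_7 is the identity.
(Structurally, Γ here is isomorphic to Z_2 x Z_4.)

h_7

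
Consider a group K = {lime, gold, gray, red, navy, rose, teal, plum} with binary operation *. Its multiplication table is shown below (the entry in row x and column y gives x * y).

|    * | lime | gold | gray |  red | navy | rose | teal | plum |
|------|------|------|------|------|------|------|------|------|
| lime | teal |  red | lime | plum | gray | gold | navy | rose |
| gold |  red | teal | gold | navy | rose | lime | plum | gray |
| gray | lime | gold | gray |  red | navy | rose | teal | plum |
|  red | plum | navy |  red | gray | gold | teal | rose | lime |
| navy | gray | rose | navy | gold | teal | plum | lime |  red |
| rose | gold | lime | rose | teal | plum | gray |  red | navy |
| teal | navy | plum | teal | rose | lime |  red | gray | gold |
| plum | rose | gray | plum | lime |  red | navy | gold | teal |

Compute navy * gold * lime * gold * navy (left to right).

lime

navy * gold = rose
rose * lime = gold
gold * gold = teal
teal * navy = lime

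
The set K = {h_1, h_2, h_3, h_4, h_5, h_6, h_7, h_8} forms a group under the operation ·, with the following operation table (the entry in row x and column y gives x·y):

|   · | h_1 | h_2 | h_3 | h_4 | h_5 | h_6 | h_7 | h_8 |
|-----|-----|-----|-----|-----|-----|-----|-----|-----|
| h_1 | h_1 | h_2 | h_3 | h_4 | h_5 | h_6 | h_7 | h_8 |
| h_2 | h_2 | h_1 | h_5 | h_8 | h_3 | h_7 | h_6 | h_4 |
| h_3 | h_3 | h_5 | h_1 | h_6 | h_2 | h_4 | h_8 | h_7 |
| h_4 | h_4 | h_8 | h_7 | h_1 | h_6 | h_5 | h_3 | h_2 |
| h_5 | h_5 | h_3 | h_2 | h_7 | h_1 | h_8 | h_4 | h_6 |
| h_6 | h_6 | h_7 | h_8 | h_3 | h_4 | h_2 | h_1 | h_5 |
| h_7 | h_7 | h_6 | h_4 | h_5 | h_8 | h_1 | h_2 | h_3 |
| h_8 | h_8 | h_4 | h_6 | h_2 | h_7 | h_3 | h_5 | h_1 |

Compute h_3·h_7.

h_8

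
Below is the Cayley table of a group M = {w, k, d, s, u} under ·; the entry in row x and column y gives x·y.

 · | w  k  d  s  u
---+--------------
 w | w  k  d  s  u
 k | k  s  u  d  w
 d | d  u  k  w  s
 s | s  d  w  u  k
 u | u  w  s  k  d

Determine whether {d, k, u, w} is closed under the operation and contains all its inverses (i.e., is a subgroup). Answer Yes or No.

No

u·d = s, which is not in {d, k, u, w}.
The subset is not closed under ·, so it is not a subgroup.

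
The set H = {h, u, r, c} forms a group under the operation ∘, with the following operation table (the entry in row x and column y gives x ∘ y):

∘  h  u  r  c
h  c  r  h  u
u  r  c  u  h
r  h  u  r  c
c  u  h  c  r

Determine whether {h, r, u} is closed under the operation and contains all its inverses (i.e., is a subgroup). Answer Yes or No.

u ∘ u = c, which is not in {h, r, u}.
The subset is not closed under ∘, so it is not a subgroup.

No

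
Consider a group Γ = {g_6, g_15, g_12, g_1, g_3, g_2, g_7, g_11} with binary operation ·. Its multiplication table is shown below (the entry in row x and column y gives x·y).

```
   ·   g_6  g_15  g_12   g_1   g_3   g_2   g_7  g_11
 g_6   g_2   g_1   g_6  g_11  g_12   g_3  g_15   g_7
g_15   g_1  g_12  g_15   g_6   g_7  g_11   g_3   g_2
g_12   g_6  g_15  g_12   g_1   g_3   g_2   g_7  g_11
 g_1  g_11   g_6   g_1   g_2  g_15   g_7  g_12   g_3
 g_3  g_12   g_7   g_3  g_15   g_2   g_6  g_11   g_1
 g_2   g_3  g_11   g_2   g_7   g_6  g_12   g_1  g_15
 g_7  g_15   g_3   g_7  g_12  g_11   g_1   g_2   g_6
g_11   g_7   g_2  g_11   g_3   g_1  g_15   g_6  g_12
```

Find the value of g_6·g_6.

Read row g_6, column g_6: g_6·g_6 = g_2.

g_2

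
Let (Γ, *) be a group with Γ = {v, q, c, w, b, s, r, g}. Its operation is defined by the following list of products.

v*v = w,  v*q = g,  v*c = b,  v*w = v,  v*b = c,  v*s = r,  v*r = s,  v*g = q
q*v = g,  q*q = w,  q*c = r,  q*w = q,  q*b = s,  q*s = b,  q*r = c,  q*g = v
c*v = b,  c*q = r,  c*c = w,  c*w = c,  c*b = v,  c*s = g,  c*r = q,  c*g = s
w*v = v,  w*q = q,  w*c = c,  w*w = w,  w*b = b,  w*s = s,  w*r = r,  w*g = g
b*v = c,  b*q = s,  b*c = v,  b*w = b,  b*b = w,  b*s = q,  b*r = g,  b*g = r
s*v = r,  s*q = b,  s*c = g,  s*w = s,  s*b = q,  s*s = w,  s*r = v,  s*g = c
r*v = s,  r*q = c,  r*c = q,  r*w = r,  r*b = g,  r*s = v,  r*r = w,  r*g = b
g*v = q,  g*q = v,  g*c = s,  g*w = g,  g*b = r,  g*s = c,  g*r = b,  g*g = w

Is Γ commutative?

Check whether the table is symmetric across its main diagonal.
Every entry (row x, col y) equals the entry (row y, col x), so Γ is abelian.

Yes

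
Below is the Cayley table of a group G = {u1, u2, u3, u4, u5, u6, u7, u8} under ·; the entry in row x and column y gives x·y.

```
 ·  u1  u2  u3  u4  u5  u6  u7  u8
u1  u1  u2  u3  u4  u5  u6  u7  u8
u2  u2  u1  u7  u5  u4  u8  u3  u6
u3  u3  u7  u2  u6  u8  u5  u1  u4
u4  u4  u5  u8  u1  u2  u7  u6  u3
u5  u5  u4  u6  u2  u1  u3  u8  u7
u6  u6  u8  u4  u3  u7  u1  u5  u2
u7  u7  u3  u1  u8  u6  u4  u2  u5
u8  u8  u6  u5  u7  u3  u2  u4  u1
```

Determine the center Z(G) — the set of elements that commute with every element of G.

{u1, u2}

An element z is central iff its row equals its column in the table.
For u8: u8·u3 = u5 ≠ u4 = u3·u8, so u8 ∉ Z.
Checking each element this way leaves Z(G) = {u1, u2}.
(Structurally, G here is isomorphic to the dihedral group D_4.)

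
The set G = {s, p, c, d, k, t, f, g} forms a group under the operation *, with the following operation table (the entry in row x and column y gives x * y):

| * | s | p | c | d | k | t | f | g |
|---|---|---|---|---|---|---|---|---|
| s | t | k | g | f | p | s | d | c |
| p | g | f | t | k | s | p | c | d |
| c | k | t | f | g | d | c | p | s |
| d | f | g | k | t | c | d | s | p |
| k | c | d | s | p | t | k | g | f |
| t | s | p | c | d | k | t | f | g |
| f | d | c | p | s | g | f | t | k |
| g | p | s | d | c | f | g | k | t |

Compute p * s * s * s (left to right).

g

p * s = g
g * s = p
p * s = g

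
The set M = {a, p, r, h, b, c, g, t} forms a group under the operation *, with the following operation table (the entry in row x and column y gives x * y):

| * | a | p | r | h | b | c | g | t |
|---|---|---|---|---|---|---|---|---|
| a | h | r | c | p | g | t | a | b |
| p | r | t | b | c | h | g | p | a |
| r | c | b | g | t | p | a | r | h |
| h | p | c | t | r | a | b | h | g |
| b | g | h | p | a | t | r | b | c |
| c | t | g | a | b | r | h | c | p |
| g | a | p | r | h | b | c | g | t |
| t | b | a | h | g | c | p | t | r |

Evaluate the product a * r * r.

a * r = c
c * r = a

a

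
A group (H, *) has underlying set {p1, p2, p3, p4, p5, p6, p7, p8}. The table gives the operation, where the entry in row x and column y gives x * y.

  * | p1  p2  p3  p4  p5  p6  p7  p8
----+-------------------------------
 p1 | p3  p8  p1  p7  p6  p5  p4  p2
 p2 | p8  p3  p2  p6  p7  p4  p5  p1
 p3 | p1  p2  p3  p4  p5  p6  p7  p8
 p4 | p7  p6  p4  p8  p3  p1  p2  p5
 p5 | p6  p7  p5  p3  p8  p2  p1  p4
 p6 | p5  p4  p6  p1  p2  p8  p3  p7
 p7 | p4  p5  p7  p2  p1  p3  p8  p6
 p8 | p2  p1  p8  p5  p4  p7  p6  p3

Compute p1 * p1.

Read row p1, column p1: p1 * p1 = p3.

p3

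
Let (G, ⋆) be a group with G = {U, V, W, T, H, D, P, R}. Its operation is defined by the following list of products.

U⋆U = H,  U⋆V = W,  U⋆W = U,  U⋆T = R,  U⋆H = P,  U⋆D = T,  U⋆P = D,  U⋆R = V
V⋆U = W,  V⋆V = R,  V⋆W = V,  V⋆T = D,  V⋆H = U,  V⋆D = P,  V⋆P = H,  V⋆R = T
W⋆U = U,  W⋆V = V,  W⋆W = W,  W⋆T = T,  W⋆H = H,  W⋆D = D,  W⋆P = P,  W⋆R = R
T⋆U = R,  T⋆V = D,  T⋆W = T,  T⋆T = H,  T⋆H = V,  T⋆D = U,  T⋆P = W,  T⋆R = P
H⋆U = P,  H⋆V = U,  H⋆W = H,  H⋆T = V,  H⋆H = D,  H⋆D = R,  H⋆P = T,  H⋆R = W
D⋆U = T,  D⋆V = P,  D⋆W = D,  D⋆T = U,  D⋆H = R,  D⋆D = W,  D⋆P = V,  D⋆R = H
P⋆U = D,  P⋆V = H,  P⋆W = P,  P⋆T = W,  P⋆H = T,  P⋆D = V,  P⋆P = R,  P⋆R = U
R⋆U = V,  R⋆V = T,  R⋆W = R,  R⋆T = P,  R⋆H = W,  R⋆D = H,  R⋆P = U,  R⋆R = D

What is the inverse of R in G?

First locate the identity: row W matches the header, so W is the identity.
Scan row R for W: R ⋆ H = W. Hence R^(-1) = H.

H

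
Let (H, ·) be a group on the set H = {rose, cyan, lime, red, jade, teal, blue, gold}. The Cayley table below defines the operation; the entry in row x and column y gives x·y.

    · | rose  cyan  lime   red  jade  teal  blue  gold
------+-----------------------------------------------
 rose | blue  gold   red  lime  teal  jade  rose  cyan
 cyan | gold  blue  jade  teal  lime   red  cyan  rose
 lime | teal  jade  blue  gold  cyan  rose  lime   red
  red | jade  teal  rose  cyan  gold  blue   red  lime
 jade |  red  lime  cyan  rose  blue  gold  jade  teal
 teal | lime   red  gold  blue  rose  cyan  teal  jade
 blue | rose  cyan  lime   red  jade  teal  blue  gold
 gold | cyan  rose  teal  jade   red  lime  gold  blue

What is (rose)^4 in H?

rose^1 = rose
rose^2 = rose·rose = blue
rose^3 = blue·rose = rose
rose^4 = rose·rose = blue

blue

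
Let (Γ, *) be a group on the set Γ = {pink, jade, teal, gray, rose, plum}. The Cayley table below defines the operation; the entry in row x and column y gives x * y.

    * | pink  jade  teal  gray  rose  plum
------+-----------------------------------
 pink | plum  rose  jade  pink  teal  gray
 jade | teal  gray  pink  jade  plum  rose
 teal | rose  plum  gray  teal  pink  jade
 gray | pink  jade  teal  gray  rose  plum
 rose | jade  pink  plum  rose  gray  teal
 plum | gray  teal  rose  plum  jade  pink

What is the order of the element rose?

2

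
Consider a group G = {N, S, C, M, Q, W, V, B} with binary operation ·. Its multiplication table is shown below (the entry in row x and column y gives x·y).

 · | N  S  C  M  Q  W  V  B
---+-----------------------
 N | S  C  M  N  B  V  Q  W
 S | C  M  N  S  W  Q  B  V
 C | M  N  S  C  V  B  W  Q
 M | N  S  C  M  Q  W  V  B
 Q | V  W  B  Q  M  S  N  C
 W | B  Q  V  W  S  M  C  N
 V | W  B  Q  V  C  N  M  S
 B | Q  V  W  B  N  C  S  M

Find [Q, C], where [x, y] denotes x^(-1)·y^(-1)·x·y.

Identity is M; from the table Q^(-1) = Q and C^(-1) = N.
Q·N = V
V·Q = C
C·C = S

S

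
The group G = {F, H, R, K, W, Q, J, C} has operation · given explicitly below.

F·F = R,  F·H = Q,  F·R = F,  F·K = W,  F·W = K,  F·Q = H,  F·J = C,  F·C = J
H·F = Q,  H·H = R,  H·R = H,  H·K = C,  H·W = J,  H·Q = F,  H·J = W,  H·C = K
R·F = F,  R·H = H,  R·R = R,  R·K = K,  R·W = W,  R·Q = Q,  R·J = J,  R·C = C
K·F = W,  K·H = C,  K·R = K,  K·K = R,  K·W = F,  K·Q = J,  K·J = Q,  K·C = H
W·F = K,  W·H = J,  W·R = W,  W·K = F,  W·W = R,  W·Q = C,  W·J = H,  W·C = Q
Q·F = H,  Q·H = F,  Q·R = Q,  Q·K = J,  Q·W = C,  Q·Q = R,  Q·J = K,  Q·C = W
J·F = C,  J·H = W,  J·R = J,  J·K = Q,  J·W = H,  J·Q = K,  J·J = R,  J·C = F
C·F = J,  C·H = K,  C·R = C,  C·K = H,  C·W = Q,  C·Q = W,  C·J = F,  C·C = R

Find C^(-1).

C

First locate the identity: row R matches the header, so R is the identity.
Scan row C for R: C·C = R. Hence C^(-1) = C.
(Structurally, G here is isomorphic to the elementary abelian group (Z_2)^3.)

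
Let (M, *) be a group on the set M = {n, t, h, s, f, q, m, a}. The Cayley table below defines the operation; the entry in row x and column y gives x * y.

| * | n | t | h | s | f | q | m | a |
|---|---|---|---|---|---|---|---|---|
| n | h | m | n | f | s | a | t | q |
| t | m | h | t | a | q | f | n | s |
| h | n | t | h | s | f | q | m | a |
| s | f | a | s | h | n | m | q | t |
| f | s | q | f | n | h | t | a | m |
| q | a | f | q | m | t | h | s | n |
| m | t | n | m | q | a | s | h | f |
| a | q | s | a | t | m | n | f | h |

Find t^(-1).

First locate the identity: row h matches the header, so h is the identity.
Scan row t for h: t * t = h. Hence t^(-1) = t.

t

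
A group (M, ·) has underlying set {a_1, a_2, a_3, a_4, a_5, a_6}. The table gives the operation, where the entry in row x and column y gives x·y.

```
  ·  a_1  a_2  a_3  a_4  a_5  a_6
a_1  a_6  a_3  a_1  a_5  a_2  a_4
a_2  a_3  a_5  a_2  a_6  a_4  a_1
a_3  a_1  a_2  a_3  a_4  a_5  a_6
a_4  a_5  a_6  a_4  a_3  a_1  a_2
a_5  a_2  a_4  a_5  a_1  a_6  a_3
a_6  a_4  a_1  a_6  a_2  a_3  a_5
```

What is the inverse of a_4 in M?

a_4

First locate the identity: row a_3 matches the header, so a_3 is the identity.
Scan row a_4 for a_3: a_4·a_4 = a_3. Hence a_4^(-1) = a_4.
(Structurally, M here is isomorphic to the cyclic group Z_6.)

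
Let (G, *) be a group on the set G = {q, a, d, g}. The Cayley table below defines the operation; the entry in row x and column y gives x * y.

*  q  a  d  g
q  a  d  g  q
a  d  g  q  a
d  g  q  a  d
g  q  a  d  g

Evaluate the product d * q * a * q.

d

d * q = g
g * a = a
a * q = d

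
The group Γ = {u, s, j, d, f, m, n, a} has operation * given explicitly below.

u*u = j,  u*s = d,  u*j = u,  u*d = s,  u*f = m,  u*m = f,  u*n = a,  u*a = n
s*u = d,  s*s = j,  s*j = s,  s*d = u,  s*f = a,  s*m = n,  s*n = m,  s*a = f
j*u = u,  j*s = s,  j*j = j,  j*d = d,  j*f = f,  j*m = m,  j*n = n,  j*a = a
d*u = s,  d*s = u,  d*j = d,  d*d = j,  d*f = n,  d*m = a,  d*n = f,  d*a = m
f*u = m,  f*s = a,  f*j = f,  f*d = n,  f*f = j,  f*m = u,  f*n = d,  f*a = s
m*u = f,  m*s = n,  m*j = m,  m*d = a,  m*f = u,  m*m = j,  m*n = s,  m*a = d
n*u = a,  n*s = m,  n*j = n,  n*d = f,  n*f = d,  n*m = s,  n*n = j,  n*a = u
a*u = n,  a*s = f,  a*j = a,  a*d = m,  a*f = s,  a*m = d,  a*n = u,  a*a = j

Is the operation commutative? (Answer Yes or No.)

Check whether the table is symmetric across its main diagonal.
Every entry (row x, col y) equals the entry (row y, col x), so Γ is abelian.

Yes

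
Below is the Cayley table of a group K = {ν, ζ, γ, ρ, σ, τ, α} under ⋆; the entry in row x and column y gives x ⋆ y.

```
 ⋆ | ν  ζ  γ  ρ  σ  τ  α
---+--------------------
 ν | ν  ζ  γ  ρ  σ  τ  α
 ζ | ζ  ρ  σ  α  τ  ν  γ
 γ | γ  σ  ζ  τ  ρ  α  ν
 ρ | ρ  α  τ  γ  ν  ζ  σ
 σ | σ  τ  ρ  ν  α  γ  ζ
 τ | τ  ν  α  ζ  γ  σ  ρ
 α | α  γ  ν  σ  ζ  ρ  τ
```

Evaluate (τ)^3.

τ^1 = τ
τ^2 = τ ⋆ τ = σ
τ^3 = σ ⋆ τ = γ

γ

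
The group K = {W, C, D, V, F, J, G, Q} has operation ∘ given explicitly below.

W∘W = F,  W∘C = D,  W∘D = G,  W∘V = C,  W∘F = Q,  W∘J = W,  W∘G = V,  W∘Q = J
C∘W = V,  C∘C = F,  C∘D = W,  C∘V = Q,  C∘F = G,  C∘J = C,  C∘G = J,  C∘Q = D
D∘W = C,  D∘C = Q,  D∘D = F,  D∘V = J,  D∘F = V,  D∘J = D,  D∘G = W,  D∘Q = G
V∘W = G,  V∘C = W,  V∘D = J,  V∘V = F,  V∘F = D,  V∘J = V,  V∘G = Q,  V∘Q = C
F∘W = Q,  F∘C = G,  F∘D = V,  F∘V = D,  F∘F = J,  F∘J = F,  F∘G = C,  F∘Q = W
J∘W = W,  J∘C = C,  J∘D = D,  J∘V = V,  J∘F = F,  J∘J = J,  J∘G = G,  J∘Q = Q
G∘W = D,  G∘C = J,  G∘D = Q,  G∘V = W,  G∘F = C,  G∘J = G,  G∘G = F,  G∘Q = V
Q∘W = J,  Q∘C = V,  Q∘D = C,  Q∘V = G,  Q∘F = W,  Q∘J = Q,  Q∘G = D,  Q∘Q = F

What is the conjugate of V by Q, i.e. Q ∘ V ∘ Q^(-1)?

The identity is J. In row Q, the entry J sits in column W, so Q^(-1) = W.
Q ∘ V = G
G ∘ W = D
(Structurally, K here is isomorphic to the quaternion group Q_8.)

D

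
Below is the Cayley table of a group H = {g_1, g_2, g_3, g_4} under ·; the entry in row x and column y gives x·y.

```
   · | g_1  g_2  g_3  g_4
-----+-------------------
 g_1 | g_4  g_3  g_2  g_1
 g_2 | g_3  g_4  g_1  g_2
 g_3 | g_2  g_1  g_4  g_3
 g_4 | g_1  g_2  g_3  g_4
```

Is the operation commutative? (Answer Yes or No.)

Yes

Check whether the table is symmetric across its main diagonal.
Every entry (row x, col y) equals the entry (row y, col x), so H is abelian.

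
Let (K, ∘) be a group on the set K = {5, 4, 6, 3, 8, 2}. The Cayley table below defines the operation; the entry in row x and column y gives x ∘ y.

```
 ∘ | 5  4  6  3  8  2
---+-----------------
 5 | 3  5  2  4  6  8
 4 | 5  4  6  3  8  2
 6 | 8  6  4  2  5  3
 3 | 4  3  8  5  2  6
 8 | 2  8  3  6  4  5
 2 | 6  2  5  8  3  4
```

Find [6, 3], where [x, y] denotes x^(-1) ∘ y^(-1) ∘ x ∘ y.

5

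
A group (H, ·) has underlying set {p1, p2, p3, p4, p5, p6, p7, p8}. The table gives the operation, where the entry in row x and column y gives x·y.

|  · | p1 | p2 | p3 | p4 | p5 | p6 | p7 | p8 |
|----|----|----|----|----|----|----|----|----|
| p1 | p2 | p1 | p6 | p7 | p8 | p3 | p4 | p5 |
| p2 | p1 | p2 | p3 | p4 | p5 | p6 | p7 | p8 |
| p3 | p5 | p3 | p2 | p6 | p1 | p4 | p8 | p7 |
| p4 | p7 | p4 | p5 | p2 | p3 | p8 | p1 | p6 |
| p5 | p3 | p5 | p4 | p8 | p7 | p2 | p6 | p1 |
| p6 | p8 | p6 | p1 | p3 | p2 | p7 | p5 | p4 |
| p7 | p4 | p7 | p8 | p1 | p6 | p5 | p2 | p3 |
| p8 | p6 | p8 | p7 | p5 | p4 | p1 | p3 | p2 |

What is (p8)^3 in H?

p8^1 = p8
p8^2 = p8·p8 = p2
p8^3 = p2·p8 = p8

p8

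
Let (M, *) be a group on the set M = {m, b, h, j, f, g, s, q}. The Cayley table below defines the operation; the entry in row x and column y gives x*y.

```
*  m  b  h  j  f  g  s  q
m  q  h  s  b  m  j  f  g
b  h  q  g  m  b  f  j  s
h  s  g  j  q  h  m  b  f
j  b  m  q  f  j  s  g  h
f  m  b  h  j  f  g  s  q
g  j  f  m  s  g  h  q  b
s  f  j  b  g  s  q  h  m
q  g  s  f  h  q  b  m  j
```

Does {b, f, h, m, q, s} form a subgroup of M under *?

h*h = j, which is not in {b, f, h, m, q, s}.
The subset is not closed under *, so it is not a subgroup.

No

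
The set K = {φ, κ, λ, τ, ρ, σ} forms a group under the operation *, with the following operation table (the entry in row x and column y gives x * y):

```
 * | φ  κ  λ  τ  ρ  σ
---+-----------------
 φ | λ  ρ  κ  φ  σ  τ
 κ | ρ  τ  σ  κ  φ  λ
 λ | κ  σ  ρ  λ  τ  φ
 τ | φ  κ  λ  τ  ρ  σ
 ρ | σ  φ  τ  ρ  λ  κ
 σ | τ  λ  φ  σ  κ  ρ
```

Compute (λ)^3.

λ^1 = λ
λ^2 = λ * λ = ρ
λ^3 = ρ * λ = τ

τ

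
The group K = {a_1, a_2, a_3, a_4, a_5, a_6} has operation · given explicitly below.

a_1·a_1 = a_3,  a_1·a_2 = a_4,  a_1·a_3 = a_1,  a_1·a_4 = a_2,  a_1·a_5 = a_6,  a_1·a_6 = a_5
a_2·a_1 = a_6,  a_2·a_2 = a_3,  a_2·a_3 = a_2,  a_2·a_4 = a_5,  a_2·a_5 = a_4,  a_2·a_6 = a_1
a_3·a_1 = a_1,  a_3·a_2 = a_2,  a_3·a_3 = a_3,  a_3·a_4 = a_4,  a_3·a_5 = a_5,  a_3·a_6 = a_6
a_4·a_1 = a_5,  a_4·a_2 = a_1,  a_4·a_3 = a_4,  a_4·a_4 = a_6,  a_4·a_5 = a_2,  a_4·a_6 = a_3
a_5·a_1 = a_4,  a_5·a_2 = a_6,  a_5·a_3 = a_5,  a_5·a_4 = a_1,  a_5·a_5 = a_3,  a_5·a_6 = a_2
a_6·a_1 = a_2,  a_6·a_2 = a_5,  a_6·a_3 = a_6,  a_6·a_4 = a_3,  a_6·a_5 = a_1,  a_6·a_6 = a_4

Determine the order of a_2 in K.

The identity element is a_3 (its row matches the header).
a_2^1 = a_2
a_2^2 = a_2·a_2 = a_3
The first power of a_2 equal to the identity is a_2^2, so ord(a_2) = 2.
(Structurally, K here is isomorphic to the symmetric group S_3.)

2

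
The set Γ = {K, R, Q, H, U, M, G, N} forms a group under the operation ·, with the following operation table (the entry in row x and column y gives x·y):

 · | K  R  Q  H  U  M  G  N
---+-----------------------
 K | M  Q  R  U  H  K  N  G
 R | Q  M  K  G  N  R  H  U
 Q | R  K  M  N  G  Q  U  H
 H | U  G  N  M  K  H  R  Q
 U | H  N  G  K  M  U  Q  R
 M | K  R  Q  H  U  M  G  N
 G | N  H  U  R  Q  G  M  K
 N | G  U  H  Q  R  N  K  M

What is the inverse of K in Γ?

First locate the identity: row M matches the header, so M is the identity.
Scan row K for M: K·K = M. Hence K^(-1) = K.
(Structurally, Γ here is isomorphic to the elementary abelian group (Z_2)^3.)

K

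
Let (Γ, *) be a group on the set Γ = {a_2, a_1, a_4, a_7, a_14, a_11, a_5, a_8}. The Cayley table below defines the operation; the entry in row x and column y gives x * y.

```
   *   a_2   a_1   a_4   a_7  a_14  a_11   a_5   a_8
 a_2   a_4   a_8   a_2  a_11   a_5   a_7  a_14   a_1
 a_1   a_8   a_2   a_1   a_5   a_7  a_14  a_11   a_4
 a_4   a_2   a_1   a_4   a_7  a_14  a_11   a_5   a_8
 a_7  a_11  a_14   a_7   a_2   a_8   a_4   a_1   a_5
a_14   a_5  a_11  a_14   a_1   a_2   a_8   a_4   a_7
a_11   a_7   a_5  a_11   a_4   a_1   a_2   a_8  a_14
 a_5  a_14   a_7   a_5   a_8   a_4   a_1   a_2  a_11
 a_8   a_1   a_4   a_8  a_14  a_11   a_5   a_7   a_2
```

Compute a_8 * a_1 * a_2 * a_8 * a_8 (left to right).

a_4

a_8 * a_1 = a_4
a_4 * a_2 = a_2
a_2 * a_8 = a_1
a_1 * a_8 = a_4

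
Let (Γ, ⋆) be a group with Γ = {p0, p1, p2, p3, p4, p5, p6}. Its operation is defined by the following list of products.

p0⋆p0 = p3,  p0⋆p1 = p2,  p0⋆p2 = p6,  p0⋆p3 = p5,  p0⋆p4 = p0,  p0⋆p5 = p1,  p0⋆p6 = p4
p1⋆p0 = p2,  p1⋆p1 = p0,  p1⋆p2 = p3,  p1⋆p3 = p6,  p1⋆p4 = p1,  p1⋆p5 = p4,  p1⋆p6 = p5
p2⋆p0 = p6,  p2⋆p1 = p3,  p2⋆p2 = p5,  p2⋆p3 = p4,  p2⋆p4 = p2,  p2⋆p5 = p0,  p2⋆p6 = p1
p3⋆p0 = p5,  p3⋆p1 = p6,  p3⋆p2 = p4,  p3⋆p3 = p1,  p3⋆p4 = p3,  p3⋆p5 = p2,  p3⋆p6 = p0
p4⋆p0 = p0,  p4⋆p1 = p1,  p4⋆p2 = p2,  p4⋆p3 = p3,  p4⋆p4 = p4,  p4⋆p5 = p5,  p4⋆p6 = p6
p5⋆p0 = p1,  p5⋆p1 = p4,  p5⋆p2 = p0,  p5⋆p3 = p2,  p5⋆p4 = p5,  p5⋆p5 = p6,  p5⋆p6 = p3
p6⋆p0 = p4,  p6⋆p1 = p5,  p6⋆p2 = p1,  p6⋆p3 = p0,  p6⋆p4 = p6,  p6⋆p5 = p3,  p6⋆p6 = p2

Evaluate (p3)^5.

p5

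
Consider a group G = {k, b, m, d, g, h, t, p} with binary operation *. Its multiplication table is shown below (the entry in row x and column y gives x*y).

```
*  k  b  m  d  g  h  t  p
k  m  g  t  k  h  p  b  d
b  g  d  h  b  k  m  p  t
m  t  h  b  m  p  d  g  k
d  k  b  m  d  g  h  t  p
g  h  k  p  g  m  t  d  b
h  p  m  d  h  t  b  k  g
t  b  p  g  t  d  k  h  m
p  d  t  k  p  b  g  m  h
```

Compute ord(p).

The identity element is d (its row matches the header).
p^1 = p
p^2 = p*p = h
p^3 = h*p = g
p^4 = g*p = b
p^5 = b*p = t
p^6 = t*p = m
p^7 = m*p = k
p^8 = k*p = d
The first power of p equal to the identity is p^8, so ord(p) = 8.

8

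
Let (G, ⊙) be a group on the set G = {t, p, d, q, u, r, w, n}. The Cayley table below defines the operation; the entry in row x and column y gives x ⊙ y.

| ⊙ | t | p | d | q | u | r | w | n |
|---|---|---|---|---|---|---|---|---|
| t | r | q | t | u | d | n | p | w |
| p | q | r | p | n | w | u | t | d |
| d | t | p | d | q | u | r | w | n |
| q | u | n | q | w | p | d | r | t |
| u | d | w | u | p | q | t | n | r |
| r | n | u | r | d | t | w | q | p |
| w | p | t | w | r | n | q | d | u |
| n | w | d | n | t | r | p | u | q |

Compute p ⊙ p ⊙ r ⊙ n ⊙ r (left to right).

t

p ⊙ p = r
r ⊙ r = w
w ⊙ n = u
u ⊙ r = t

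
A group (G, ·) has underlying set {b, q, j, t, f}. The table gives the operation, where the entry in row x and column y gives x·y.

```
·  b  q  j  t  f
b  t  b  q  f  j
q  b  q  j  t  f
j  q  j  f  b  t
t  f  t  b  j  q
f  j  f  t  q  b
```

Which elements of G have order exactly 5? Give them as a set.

{b, f, j, t}

Identity is q. Compute the order of each non-identity element by repeated multiplication:
  b: b → t → f → j → q  (order 5)
  j: j → f → t → b → q  (order 5)
  t: t → j → b → f → q  (order 5)
  f: f → b → j → t → q  (order 5)
Elements of order 5: {b, f, j, t}.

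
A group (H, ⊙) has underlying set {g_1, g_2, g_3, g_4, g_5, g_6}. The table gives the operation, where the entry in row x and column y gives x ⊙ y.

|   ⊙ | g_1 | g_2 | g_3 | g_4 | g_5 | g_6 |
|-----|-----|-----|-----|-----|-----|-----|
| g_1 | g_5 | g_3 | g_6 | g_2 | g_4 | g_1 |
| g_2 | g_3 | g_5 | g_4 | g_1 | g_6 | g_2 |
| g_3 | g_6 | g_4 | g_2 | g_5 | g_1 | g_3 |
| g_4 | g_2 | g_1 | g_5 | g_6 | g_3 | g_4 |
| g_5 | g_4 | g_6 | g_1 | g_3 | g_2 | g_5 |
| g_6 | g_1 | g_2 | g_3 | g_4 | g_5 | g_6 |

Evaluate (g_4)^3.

g_4^1 = g_4
g_4^2 = g_4 ⊙ g_4 = g_6
g_4^3 = g_6 ⊙ g_4 = g_4

g_4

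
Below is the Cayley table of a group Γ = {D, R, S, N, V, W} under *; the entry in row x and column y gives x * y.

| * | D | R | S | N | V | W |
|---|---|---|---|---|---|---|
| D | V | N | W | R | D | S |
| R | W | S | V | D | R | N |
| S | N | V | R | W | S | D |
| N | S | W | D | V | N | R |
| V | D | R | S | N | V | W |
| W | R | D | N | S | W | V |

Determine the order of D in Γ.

The identity element is V (its row matches the header).
D^1 = D
D^2 = D * D = V
The first power of D equal to the identity is D^2, so ord(D) = 2.
(Structurally, Γ here is isomorphic to the symmetric group S_3.)

2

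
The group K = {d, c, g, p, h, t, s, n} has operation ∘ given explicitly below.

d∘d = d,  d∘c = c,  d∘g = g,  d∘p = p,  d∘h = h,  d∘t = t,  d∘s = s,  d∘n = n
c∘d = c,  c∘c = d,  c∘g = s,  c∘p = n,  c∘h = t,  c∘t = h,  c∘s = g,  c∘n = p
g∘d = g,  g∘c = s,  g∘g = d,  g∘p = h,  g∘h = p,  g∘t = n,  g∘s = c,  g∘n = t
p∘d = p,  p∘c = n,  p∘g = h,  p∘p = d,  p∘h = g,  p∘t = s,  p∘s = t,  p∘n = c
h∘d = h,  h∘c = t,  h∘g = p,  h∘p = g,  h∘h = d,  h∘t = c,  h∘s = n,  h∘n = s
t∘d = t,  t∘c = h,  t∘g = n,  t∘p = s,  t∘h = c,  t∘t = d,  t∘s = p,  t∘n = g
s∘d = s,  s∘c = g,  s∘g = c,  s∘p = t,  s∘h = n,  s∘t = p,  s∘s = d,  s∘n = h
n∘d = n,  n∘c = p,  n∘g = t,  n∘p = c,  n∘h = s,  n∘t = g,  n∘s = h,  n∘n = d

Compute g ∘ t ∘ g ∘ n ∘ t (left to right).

n

g ∘ t = n
n ∘ g = t
t ∘ n = g
g ∘ t = n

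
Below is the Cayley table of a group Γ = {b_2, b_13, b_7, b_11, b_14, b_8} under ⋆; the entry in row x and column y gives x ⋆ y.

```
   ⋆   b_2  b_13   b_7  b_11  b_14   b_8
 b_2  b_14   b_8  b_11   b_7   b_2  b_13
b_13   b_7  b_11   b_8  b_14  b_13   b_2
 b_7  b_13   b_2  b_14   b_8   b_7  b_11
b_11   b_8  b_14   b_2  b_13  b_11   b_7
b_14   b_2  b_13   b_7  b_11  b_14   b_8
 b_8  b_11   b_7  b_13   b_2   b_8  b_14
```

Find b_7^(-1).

b_7

First locate the identity: row b_14 matches the header, so b_14 is the identity.
Scan row b_7 for b_14: b_7 ⋆ b_7 = b_14. Hence b_7^(-1) = b_7.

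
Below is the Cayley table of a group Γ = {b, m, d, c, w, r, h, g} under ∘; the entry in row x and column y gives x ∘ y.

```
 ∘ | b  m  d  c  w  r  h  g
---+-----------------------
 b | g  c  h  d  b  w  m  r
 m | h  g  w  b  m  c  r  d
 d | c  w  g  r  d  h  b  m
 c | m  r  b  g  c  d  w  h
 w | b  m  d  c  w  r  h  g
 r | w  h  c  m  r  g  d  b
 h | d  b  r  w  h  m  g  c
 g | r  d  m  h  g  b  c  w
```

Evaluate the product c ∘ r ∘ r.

h

c ∘ r = d
d ∘ r = h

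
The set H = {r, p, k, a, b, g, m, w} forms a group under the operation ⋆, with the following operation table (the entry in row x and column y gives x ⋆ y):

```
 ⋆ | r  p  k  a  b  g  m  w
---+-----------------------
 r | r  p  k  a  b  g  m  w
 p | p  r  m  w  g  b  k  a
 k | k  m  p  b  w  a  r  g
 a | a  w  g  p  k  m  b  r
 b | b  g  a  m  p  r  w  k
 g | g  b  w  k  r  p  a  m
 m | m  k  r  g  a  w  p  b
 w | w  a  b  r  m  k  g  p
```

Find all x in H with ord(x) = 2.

{p}

Identity is r. Compute the order of each non-identity element by repeated multiplication:
  p: p → r  (order 2)
  k: k → p → m → r  (order 4)
  a: a → p → w → r  (order 4)
  b: b → p → g → r  (order 4)
  g: g → p → b → r  (order 4)
  m: m → p → k → r  (order 4)
  w: w → p → a → r  (order 4)
Elements of order 2: {p}.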